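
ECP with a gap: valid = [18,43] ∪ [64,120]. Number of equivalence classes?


Valid ranges: [18,43] and [64,120]
Class 1: x < 18 — invalid
Class 2: 18 ≤ x ≤ 43 — valid
Class 3: 43 < x < 64 — invalid (gap between ranges)
Class 4: 64 ≤ x ≤ 120 — valid
Class 5: x > 120 — invalid
Total equivalence classes: 5

5 equivalence classes


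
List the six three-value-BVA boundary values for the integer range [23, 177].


Range: [23, 177]
Boundaries: just below min, min, min+1, max-1, max, just above max
Values: [22, 23, 24, 176, 177, 178]

[22, 23, 24, 176, 177, 178]


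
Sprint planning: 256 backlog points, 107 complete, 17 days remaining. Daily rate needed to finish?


Formula: Required rate = Remaining points / Days left
Remaining = 256 - 107 = 149 points
Required rate = 149 / 17 = 8.76 points/day

8.76 points/day


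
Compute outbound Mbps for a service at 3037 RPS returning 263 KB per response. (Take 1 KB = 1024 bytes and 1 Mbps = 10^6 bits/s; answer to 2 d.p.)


Formula: Mbps = payload_bytes * RPS * 8 / 1e6
Payload per request = 263 KB = 263 * 1024 = 269312 bytes
Total bytes/sec = 269312 * 3037 = 817900544
Total bits/sec = 817900544 * 8 = 6543204352
Mbps = 6543204352 / 1e6 = 6543.2

6543.2 Mbps


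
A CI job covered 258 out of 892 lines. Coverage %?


Coverage = covered / total * 100
Coverage = 258 / 892 * 100
Coverage = 28.92%

28.92%


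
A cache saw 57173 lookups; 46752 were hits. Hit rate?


Formula: hit rate = hits / (hits + misses) * 100
hit rate = 46752 / (46752 + 10421) * 100
hit rate = 46752 / 57173 * 100
hit rate = 81.77%

81.77%


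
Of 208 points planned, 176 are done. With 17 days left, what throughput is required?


Formula: Required rate = Remaining points / Days left
Remaining = 208 - 176 = 32 points
Required rate = 32 / 17 = 1.88 points/day

1.88 points/day


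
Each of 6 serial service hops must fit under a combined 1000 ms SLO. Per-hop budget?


Formula: per_stage = total_budget / stages
per_stage = 1000 / 6
per_stage = 166.67 ms

166.67 ms


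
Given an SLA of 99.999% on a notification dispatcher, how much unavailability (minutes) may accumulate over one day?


Formula: allowed downtime = period * (100 - SLA) / 100
Period (day) = 1440 minutes
Unavailability fraction = (100 - 99.999) / 100
Allowed downtime = 1440 * (100 - 99.999) / 100
Allowed downtime = 0.0144 minutes

0.0144 minutes


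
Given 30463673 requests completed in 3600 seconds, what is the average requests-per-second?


Formula: throughput = requests / seconds
throughput = 30463673 / 3600
throughput = 8462.13 requests/second

8462.13 requests/second


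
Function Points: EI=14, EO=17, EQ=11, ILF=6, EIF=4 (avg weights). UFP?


UFP = EI*4 + EO*5 + EQ*4 + ILF*10 + EIF*7
UFP = 14*4 + 17*5 + 11*4 + 6*10 + 4*7
UFP = 56 + 85 + 44 + 60 + 28
UFP = 273

273


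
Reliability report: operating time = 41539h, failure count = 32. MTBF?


Formula: MTBF = Total operating time / Number of failures
MTBF = 41539 / 32
MTBF = 1298.09 hours

1298.09 hours


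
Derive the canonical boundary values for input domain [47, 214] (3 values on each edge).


Range: [47, 214]
Boundaries: just below min, min, min+1, max-1, max, just above max
Values: [46, 47, 48, 213, 214, 215]

[46, 47, 48, 213, 214, 215]


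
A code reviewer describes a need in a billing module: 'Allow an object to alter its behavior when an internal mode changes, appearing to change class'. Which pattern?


This matches the State pattern

State


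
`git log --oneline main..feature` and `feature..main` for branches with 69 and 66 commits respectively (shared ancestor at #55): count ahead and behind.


Common ancestor: commit #55
feature commits after divergence: 69 - 55 = 14
main commits after divergence: 66 - 55 = 11
feature is 14 commits ahead of main
main is 11 commits ahead of feature

feature ahead: 14, main ahead: 11


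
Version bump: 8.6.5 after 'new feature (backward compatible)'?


Current: 8.6.5
Change category: 'new feature (backward compatible)' → minor bump
SemVer rule: minor bump → increment MINOR, reset PATCH to 0 (MAJOR unchanged)
New: 8.7.0

8.7.0


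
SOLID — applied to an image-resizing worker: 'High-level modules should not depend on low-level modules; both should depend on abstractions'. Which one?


This describes the Dependency Inversion Principle (DIP)

Dependency Inversion Principle (DIP)


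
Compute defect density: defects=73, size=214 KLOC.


Defect density = defects / KLOC
Defect density = 73 / 214
Defect density = 0.341 defects/KLOC

0.341 defects/KLOC


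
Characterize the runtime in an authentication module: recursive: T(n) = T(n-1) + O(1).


Reasoning: linear recursion with constant work per frame
Complexity: O(n)

O(n)


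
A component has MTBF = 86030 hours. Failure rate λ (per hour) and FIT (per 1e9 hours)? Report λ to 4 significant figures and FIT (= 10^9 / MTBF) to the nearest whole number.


Formula: λ = 1 / MTBF; FIT = λ × 1e9 = 1e9 / MTBF
λ = 1 / 86030 ≈ 1.162e-05 failures/hour
FIT = 1e9 / 86030 ≈ 11624 failures per 1e9 hours (nearest whole number)

λ = 1.162e-05 /h, FIT = 11624


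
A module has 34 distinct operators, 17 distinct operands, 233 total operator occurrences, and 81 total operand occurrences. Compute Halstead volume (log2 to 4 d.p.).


Formula: V = N * log2(η), where N = N1 + N2 and η = η1 + η2
η = 34 + 17 = 51
N = 233 + 81 = 314
log2(51) ≈ 5.6724
V = 314 * 5.6724 = 1781.13

1781.13


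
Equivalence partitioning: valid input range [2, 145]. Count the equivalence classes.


Valid range: [2, 145]
Class 1: x < 2 — invalid
Class 2: 2 ≤ x ≤ 145 — valid
Class 3: x > 145 — invalid
Total equivalence classes: 3

3 equivalence classes


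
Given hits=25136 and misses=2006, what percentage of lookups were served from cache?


Formula: hit rate = hits / (hits + misses) * 100
hit rate = 25136 / (25136 + 2006) * 100
hit rate = 25136 / 27142 * 100
hit rate = 92.61%

92.61%


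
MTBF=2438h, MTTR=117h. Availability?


Availability = MTBF / (MTBF + MTTR)
Availability = 2438 / (2438 + 117)
Availability = 2438 / 2555
Availability = 95.4207%

95.4207%


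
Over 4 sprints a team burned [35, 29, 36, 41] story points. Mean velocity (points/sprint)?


Formula: Avg velocity = Total points / Number of sprints
Points: [35, 29, 36, 41]
Sum = 35 + 29 + 36 + 41 = 141
Avg velocity = 141 / 4 = 35.25 points/sprint

35.25 points/sprint


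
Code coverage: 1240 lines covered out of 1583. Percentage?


Coverage = covered / total * 100
Coverage = 1240 / 1583 * 100
Coverage = 78.33%

78.33%


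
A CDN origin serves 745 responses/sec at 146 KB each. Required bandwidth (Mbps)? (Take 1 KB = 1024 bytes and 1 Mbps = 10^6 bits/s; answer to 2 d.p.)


Formula: Mbps = payload_bytes * RPS * 8 / 1e6
Payload per request = 146 KB = 146 * 1024 = 149504 bytes
Total bytes/sec = 149504 * 745 = 111380480
Total bits/sec = 111380480 * 8 = 891043840
Mbps = 891043840 / 1e6 = 891.04

891.04 Mbps


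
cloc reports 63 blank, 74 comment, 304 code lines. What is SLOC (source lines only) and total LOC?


Total LOC = blank + comment + code
Total LOC = 63 + 74 + 304 = 441
SLOC (source only) = code = 304

Total LOC: 441, SLOC: 304


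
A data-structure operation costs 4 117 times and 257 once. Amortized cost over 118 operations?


Formula: Amortized cost = Total cost / Operations
Total cost = (117 * 4) + (1 * 257)
Total cost = 468 + 257 = 725
Amortized = 725 / 118 = 6.1441

6.1441


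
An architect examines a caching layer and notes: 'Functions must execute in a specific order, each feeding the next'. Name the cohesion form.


Reasoning: Output of one is input to next
Type: Sequential cohesion

Sequential cohesion


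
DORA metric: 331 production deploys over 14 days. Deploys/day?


Formula: deployments per day = releases / days
= 331 / 14
= 23.643 deploys/day
(equivalently, 165.5 deploys/week)

23.643 deploys/day


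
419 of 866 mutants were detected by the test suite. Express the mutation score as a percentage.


Mutation score = killed / total * 100
Mutation score = 419 / 866 * 100
Mutation score = 48.38%

48.38%


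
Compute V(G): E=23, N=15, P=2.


Formula: V(G) = E - N + 2P
V(G) = 23 - 15 + 2*2
V(G) = 8 + 4
V(G) = 12

12


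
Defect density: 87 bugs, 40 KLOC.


Defect density = defects / KLOC
Defect density = 87 / 40
Defect density = 2.175 defects/KLOC

2.175 defects/KLOC


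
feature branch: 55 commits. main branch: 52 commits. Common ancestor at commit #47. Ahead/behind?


Common ancestor: commit #47
feature commits after divergence: 55 - 47 = 8
main commits after divergence: 52 - 47 = 5
feature is 8 commits ahead of main
main is 5 commits ahead of feature

feature ahead: 8, main ahead: 5


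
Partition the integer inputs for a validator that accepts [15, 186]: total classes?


Valid range: [15, 186]
Class 1: x < 15 — invalid
Class 2: 15 ≤ x ≤ 186 — valid
Class 3: x > 186 — invalid
Total equivalence classes: 3

3 equivalence classes


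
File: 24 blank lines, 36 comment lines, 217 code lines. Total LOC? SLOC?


Total LOC = blank + comment + code
Total LOC = 24 + 36 + 217 = 277
SLOC (source only) = code = 217

Total LOC: 277, SLOC: 217


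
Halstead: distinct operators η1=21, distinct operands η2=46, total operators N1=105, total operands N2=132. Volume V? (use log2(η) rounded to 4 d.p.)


Formula: V = N * log2(η), where N = N1 + N2 and η = η1 + η2
η = 21 + 46 = 67
N = 105 + 132 = 237
log2(67) ≈ 6.0661
V = 237 * 6.0661 = 1437.67

1437.67


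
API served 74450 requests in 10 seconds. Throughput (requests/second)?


Formula: throughput = requests / seconds
throughput = 74450 / 10
throughput = 7445.0 requests/second

7445.0 requests/second


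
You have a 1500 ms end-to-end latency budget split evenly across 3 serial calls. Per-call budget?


Formula: per_stage = total_budget / stages
per_stage = 1500 / 3
per_stage = 500.0 ms

500.0 ms


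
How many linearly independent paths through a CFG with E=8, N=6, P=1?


Formula: V(G) = E - N + 2P
V(G) = 8 - 6 + 2*1
V(G) = 2 + 2
V(G) = 4

4


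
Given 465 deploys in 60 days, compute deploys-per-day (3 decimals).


Formula: deployments per day = releases / days
= 465 / 60
= 7.75 deploys/day
(equivalently, 54.25 deploys/week)

7.75 deploys/day


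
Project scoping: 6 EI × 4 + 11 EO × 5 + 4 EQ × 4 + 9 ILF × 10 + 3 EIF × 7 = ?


UFP = EI*4 + EO*5 + EQ*4 + ILF*10 + EIF*7
UFP = 6*4 + 11*5 + 4*4 + 9*10 + 3*7
UFP = 24 + 55 + 16 + 90 + 21
UFP = 206

206


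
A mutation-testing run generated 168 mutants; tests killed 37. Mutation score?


Mutation score = killed / total * 100
Mutation score = 37 / 168 * 100
Mutation score = 22.02%

22.02%


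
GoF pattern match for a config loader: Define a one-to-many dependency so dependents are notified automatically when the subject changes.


This matches the Observer pattern

Observer


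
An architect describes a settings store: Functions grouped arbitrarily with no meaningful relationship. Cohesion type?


Reasoning: Worst: random grouping
Type: Coincidental cohesion

Coincidental cohesion


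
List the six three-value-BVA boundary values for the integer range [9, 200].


Range: [9, 200]
Boundaries: just below min, min, min+1, max-1, max, just above max
Values: [8, 9, 10, 199, 200, 201]

[8, 9, 10, 199, 200, 201]


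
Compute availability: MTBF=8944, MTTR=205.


Availability = MTBF / (MTBF + MTTR)
Availability = 8944 / (8944 + 205)
Availability = 8944 / 9149
Availability = 97.7593%

97.7593%


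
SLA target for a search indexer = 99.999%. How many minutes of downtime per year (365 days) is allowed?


Formula: allowed downtime = period * (100 - SLA) / 100
Period (year (365 days)) = 525600 minutes
Unavailability fraction = (100 - 99.999) / 100
Allowed downtime = 525600 * (100 - 99.999) / 100
Allowed downtime = 5.256 minutes

5.256 minutes


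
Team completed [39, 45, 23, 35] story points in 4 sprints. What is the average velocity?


Formula: Avg velocity = Total points / Number of sprints
Points: [39, 45, 23, 35]
Sum = 39 + 45 + 23 + 35 = 142
Avg velocity = 142 / 4 = 35.5 points/sprint

35.5 points/sprint


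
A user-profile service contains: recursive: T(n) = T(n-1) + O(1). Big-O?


Reasoning: linear recursion with constant work per frame
Complexity: O(n)

O(n)


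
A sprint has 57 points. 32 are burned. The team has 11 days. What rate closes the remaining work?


Formula: Required rate = Remaining points / Days left
Remaining = 57 - 32 = 25 points
Required rate = 25 / 11 = 2.27 points/day

2.27 points/day


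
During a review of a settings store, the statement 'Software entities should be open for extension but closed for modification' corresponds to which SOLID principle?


This describes the Open/Closed Principle (OCP)

Open/Closed Principle (OCP)


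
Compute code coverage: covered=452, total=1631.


Coverage = covered / total * 100
Coverage = 452 / 1631 * 100
Coverage = 27.71%

27.71%


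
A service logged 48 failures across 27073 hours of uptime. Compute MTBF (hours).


Formula: MTBF = Total operating time / Number of failures
MTBF = 27073 / 48
MTBF = 564.02 hours

564.02 hours


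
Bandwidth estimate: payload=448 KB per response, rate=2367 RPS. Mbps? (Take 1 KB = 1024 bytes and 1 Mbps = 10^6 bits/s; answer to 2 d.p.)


Formula: Mbps = payload_bytes * RPS * 8 / 1e6
Payload per request = 448 KB = 448 * 1024 = 458752 bytes
Total bytes/sec = 458752 * 2367 = 1085865984
Total bits/sec = 1085865984 * 8 = 8686927872
Mbps = 8686927872 / 1e6 = 8686.93

8686.93 Mbps


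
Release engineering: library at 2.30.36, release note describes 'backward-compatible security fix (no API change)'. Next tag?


Current: 2.30.36
Change category: 'backward-compatible security fix (no API change)' → patch bump
SemVer rule: patch bump → increment PATCH (MAJOR and MINOR unchanged)
New: 2.30.37

2.30.37


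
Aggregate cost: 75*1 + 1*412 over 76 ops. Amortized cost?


Formula: Amortized cost = Total cost / Operations
Total cost = (75 * 1) + (1 * 412)
Total cost = 75 + 412 = 487
Amortized = 487 / 76 = 6.4079

6.4079


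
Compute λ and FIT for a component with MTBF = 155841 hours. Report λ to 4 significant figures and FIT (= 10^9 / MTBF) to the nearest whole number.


Formula: λ = 1 / MTBF; FIT = λ × 1e9 = 1e9 / MTBF
λ = 1 / 155841 ≈ 6.417e-06 failures/hour
FIT = 1e9 / 155841 ≈ 6417 failures per 1e9 hours (nearest whole number)

λ = 6.417e-06 /h, FIT = 6417


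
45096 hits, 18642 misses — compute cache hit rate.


Formula: hit rate = hits / (hits + misses) * 100
hit rate = 45096 / (45096 + 18642) * 100
hit rate = 45096 / 63738 * 100
hit rate = 70.75%

70.75%


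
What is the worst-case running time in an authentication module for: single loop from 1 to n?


Reasoning: one pass through n items
Complexity: O(n)

O(n)


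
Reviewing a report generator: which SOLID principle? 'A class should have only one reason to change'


This describes the Single Responsibility Principle (SRP)

Single Responsibility Principle (SRP)


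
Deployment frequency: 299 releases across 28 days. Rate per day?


Formula: deployments per day = releases / days
= 299 / 28
= 10.679 deploys/day
(equivalently, 74.75 deploys/week)

10.679 deploys/day


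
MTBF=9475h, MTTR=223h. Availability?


Availability = MTBF / (MTBF + MTTR)
Availability = 9475 / (9475 + 223)
Availability = 9475 / 9698
Availability = 97.7006%

97.7006%


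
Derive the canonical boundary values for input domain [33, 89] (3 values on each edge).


Range: [33, 89]
Boundaries: just below min, min, min+1, max-1, max, just above max
Values: [32, 33, 34, 88, 89, 90]

[32, 33, 34, 88, 89, 90]


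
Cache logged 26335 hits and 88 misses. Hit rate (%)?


Formula: hit rate = hits / (hits + misses) * 100
hit rate = 26335 / (26335 + 88) * 100
hit rate = 26335 / 26423 * 100
hit rate = 99.67%

99.67%


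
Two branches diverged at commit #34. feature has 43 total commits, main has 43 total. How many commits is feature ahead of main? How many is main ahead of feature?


Common ancestor: commit #34
feature commits after divergence: 43 - 34 = 9
main commits after divergence: 43 - 34 = 9
feature is 9 commits ahead of main
main is 9 commits ahead of feature

feature ahead: 9, main ahead: 9


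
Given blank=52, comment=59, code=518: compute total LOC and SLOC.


Total LOC = blank + comment + code
Total LOC = 52 + 59 + 518 = 629
SLOC (source only) = code = 518

Total LOC: 629, SLOC: 518


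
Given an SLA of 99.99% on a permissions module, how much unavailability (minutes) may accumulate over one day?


Formula: allowed downtime = period * (100 - SLA) / 100
Period (day) = 1440 minutes
Unavailability fraction = (100 - 99.99) / 100
Allowed downtime = 1440 * (100 - 99.99) / 100
Allowed downtime = 0.144 minutes

0.144 minutes


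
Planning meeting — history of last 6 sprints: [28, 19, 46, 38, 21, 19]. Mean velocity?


Formula: Avg velocity = Total points / Number of sprints
Points: [28, 19, 46, 38, 21, 19]
Sum = 28 + 19 + 46 + 38 + 21 + 19 = 171
Avg velocity = 171 / 6 = 28.5 points/sprint

28.5 points/sprint


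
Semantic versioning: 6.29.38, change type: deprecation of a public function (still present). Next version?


Current: 6.29.38
Change category: 'deprecation of a public function (still present)' → minor bump
SemVer rule: minor bump → increment MINOR, reset PATCH to 0 (MAJOR unchanged)
New: 6.30.0

6.30.0


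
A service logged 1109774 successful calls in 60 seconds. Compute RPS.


Formula: throughput = requests / seconds
throughput = 1109774 / 60
throughput = 18496.23 requests/second

18496.23 requests/second


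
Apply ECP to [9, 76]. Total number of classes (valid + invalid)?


Valid range: [9, 76]
Class 1: x < 9 — invalid
Class 2: 9 ≤ x ≤ 76 — valid
Class 3: x > 76 — invalid
Total equivalence classes: 3

3 equivalence classes


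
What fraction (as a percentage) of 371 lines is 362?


Coverage = covered / total * 100
Coverage = 362 / 371 * 100
Coverage = 97.57%

97.57%


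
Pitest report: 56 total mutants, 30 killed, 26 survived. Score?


Mutation score = killed / total * 100
Mutation score = 30 / 56 * 100
Mutation score = 53.57%

53.57%


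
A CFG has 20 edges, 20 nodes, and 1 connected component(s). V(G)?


Formula: V(G) = E - N + 2P
V(G) = 20 - 20 + 2*1
V(G) = 0 + 2
V(G) = 2

2


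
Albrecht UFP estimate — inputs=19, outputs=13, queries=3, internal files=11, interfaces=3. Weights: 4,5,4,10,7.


UFP = EI*4 + EO*5 + EQ*4 + ILF*10 + EIF*7
UFP = 19*4 + 13*5 + 3*4 + 11*10 + 3*7
UFP = 76 + 65 + 12 + 110 + 21
UFP = 284

284


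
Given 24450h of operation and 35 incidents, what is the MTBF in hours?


Formula: MTBF = Total operating time / Number of failures
MTBF = 24450 / 35
MTBF = 698.57 hours

698.57 hours


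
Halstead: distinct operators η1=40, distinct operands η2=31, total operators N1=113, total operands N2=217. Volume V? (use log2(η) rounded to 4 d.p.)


Formula: V = N * log2(η), where N = N1 + N2 and η = η1 + η2
η = 40 + 31 = 71
N = 113 + 217 = 330
log2(71) ≈ 6.1497
V = 330 * 6.1497 = 2029.40

2029.40


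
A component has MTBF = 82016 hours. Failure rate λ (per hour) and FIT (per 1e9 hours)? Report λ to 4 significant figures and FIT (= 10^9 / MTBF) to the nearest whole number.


Formula: λ = 1 / MTBF; FIT = λ × 1e9 = 1e9 / MTBF
λ = 1 / 82016 ≈ 1.219e-05 failures/hour
FIT = 1e9 / 82016 ≈ 12193 failures per 1e9 hours (nearest whole number)

λ = 1.219e-05 /h, FIT = 12193


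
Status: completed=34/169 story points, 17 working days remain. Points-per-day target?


Formula: Required rate = Remaining points / Days left
Remaining = 169 - 34 = 135 points
Required rate = 135 / 17 = 7.94 points/day

7.94 points/day


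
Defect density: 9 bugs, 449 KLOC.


Defect density = defects / KLOC
Defect density = 9 / 449
Defect density = 0.02 defects/KLOC

0.02 defects/KLOC


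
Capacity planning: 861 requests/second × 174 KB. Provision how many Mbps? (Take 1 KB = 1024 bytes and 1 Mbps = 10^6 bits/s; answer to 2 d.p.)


Formula: Mbps = payload_bytes * RPS * 8 / 1e6
Payload per request = 174 KB = 174 * 1024 = 178176 bytes
Total bytes/sec = 178176 * 861 = 153409536
Total bits/sec = 153409536 * 8 = 1227276288
Mbps = 1227276288 / 1e6 = 1227.28

1227.28 Mbps


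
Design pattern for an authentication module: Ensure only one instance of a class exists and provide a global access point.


This matches the Singleton pattern

Singleton


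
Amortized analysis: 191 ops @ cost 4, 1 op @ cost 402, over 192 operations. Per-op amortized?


Formula: Amortized cost = Total cost / Operations
Total cost = (191 * 4) + (1 * 402)
Total cost = 764 + 402 = 1166
Amortized = 1166 / 192 = 6.0729

6.0729


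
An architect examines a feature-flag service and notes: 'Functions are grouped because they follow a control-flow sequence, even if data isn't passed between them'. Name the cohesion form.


Reasoning: Grouped by order of execution within a routine, not by data flow
Type: Procedural cohesion

Procedural cohesion


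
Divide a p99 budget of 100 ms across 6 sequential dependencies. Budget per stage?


Formula: per_stage = total_budget / stages
per_stage = 100 / 6
per_stage = 16.67 ms

16.67 ms


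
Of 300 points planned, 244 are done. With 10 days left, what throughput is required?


Formula: Required rate = Remaining points / Days left
Remaining = 300 - 244 = 56 points
Required rate = 56 / 10 = 5.6 points/day

5.6 points/day


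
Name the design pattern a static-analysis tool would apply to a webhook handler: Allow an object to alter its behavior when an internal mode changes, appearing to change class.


This matches the State pattern

State


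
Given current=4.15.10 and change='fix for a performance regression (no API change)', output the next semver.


Current: 4.15.10
Change category: 'fix for a performance regression (no API change)' → patch bump
SemVer rule: patch bump → increment PATCH (MAJOR and MINOR unchanged)
New: 4.15.11

4.15.11


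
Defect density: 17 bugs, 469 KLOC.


Defect density = defects / KLOC
Defect density = 17 / 469
Defect density = 0.036 defects/KLOC

0.036 defects/KLOC


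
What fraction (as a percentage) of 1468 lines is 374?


Coverage = covered / total * 100
Coverage = 374 / 1468 * 100
Coverage = 25.48%

25.48%


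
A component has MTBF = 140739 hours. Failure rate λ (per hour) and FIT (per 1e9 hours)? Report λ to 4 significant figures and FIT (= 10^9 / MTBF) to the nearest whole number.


Formula: λ = 1 / MTBF; FIT = λ × 1e9 = 1e9 / MTBF
λ = 1 / 140739 ≈ 7.105e-06 failures/hour
FIT = 1e9 / 140739 ≈ 7105 failures per 1e9 hours (nearest whole number)

λ = 7.105e-06 /h, FIT = 7105


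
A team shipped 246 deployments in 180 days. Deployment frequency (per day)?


Formula: deployments per day = releases / days
= 246 / 180
= 1.367 deploys/day
(equivalently, 9.57 deploys/week)

1.367 deploys/day


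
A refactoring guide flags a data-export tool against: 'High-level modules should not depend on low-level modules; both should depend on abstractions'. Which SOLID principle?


This describes the Dependency Inversion Principle (DIP)

Dependency Inversion Principle (DIP)


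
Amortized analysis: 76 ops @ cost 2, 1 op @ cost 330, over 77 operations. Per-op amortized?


Formula: Amortized cost = Total cost / Operations
Total cost = (76 * 2) + (1 * 330)
Total cost = 152 + 330 = 482
Amortized = 482 / 77 = 6.2597

6.2597


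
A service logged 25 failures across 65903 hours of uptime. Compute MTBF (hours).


Formula: MTBF = Total operating time / Number of failures
MTBF = 65903 / 25
MTBF = 2636.12 hours

2636.12 hours


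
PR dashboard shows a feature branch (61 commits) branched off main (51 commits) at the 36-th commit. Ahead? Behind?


Common ancestor: commit #36
feature commits after divergence: 61 - 36 = 25
main commits after divergence: 51 - 36 = 15
feature is 25 commits ahead of main
main is 15 commits ahead of feature

feature ahead: 25, main ahead: 15


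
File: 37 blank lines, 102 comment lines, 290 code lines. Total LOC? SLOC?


Total LOC = blank + comment + code
Total LOC = 37 + 102 + 290 = 429
SLOC (source only) = code = 290

Total LOC: 429, SLOC: 290


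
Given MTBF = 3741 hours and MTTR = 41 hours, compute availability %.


Availability = MTBF / (MTBF + MTTR)
Availability = 3741 / (3741 + 41)
Availability = 3741 / 3782
Availability = 98.9159%

98.9159%


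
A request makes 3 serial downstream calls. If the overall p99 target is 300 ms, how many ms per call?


Formula: per_stage = total_budget / stages
per_stage = 300 / 3
per_stage = 100.0 ms

100.0 ms


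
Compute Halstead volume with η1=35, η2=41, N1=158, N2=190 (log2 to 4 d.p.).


Formula: V = N * log2(η), where N = N1 + N2 and η = η1 + η2
η = 35 + 41 = 76
N = 158 + 190 = 348
log2(76) ≈ 6.2479
V = 348 * 6.2479 = 2174.27

2174.27


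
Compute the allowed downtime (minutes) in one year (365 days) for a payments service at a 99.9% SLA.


Formula: allowed downtime = period * (100 - SLA) / 100
Period (year (365 days)) = 525600 minutes
Unavailability fraction = (100 - 99.9) / 100
Allowed downtime = 525600 * (100 - 99.9) / 100
Allowed downtime = 525.6 minutes

525.6 minutes


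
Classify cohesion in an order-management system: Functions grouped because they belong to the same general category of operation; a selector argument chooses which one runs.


Reasoning: Grouped by category of activity, not by data or sequence
Type: Logical cohesion

Logical cohesion


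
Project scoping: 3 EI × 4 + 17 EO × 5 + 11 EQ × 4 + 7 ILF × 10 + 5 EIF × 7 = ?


UFP = EI*4 + EO*5 + EQ*4 + ILF*10 + EIF*7
UFP = 3*4 + 17*5 + 11*4 + 7*10 + 5*7
UFP = 12 + 85 + 44 + 70 + 35
UFP = 246

246


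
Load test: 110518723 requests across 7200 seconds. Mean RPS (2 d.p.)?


Formula: throughput = requests / seconds
throughput = 110518723 / 7200
throughput = 15349.82 requests/second

15349.82 requests/second


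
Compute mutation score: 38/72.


Mutation score = killed / total * 100
Mutation score = 38 / 72 * 100
Mutation score = 52.78%

52.78%


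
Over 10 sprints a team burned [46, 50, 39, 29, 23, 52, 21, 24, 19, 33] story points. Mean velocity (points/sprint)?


Formula: Avg velocity = Total points / Number of sprints
Points: [46, 50, 39, 29, 23, 52, 21, 24, 19, 33]
Sum = 46 + 50 + 39 + 29 + 23 + 52 + 21 + 24 + 19 + 33 = 336
Avg velocity = 336 / 10 = 33.6 points/sprint

33.6 points/sprint


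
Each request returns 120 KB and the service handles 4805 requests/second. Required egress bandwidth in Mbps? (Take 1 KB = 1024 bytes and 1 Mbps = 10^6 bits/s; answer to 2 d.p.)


Formula: Mbps = payload_bytes * RPS * 8 / 1e6
Payload per request = 120 KB = 120 * 1024 = 122880 bytes
Total bytes/sec = 122880 * 4805 = 590438400
Total bits/sec = 590438400 * 8 = 4723507200
Mbps = 4723507200 / 1e6 = 4723.51

4723.51 Mbps


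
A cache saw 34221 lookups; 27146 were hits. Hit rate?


Formula: hit rate = hits / (hits + misses) * 100
hit rate = 27146 / (27146 + 7075) * 100
hit rate = 27146 / 34221 * 100
hit rate = 79.33%

79.33%


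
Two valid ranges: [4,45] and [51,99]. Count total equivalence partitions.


Valid ranges: [4,45] and [51,99]
Class 1: x < 4 — invalid
Class 2: 4 ≤ x ≤ 45 — valid
Class 3: 45 < x < 51 — invalid (gap between ranges)
Class 4: 51 ≤ x ≤ 99 — valid
Class 5: x > 99 — invalid
Total equivalence classes: 5

5 equivalence classes


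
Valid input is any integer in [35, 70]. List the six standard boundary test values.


Range: [35, 70]
Boundaries: just below min, min, min+1, max-1, max, just above max
Values: [34, 35, 36, 69, 70, 71]

[34, 35, 36, 69, 70, 71]


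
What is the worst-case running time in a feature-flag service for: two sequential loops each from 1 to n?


Reasoning: sequential dominates: O(n) + O(n) = O(n)
Complexity: O(n)

O(n)


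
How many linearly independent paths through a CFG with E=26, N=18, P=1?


Formula: V(G) = E - N + 2P
V(G) = 26 - 18 + 2*1
V(G) = 8 + 2
V(G) = 10

10


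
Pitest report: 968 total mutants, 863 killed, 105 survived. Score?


Mutation score = killed / total * 100
Mutation score = 863 / 968 * 100
Mutation score = 89.15%

89.15%


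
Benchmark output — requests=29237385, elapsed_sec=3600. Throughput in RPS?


Formula: throughput = requests / seconds
throughput = 29237385 / 3600
throughput = 8121.5 requests/second

8121.5 requests/second


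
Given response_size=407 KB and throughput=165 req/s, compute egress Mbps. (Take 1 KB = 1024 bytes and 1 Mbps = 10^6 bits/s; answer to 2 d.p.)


Formula: Mbps = payload_bytes * RPS * 8 / 1e6
Payload per request = 407 KB = 407 * 1024 = 416768 bytes
Total bytes/sec = 416768 * 165 = 68766720
Total bits/sec = 68766720 * 8 = 550133760
Mbps = 550133760 / 1e6 = 550.13

550.13 Mbps


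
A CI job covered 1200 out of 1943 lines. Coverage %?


Coverage = covered / total * 100
Coverage = 1200 / 1943 * 100
Coverage = 61.76%

61.76%


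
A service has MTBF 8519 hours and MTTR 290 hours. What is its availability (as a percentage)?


Availability = MTBF / (MTBF + MTTR)
Availability = 8519 / (8519 + 290)
Availability = 8519 / 8809
Availability = 96.7079%

96.7079%


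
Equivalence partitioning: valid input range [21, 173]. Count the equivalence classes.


Valid range: [21, 173]
Class 1: x < 21 — invalid
Class 2: 21 ≤ x ≤ 173 — valid
Class 3: x > 173 — invalid
Total equivalence classes: 3

3 equivalence classes


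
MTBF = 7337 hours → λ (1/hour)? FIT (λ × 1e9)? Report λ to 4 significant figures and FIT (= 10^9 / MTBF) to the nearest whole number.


Formula: λ = 1 / MTBF; FIT = λ × 1e9 = 1e9 / MTBF
λ = 1 / 7337 ≈ 1.363e-04 failures/hour
FIT = 1e9 / 7337 ≈ 136295 failures per 1e9 hours (nearest whole number)

λ = 1.363e-04 /h, FIT = 136295


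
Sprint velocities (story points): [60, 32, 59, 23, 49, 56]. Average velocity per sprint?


Formula: Avg velocity = Total points / Number of sprints
Points: [60, 32, 59, 23, 49, 56]
Sum = 60 + 32 + 59 + 23 + 49 + 56 = 279
Avg velocity = 279 / 6 = 46.5 points/sprint

46.5 points/sprint


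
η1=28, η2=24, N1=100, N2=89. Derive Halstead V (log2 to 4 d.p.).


Formula: V = N * log2(η), where N = N1 + N2 and η = η1 + η2
η = 28 + 24 = 52
N = 100 + 89 = 189
log2(52) ≈ 5.7004
V = 189 * 5.7004 = 1077.38

1077.38


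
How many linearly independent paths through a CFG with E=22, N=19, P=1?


Formula: V(G) = E - N + 2P
V(G) = 22 - 19 + 2*1
V(G) = 3 + 2
V(G) = 5

5


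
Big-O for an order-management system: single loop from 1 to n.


Reasoning: one pass through n items
Complexity: O(n)

O(n)


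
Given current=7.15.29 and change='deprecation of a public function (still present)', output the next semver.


Current: 7.15.29
Change category: 'deprecation of a public function (still present)' → minor bump
SemVer rule: minor bump → increment MINOR, reset PATCH to 0 (MAJOR unchanged)
New: 7.16.0

7.16.0


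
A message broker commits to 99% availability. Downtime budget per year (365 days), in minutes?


Formula: allowed downtime = period * (100 - SLA) / 100
Period (year (365 days)) = 525600 minutes
Unavailability fraction = (100 - 99.0) / 100
Allowed downtime = 525600 * (100 - 99.0) / 100
Allowed downtime = 5256.0 minutes

5256.0 minutes


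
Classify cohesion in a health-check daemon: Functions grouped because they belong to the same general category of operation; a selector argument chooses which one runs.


Reasoning: Grouped by category of activity, not by data or sequence
Type: Logical cohesion

Logical cohesion


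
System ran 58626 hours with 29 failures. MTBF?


Formula: MTBF = Total operating time / Number of failures
MTBF = 58626 / 29
MTBF = 2021.59 hours

2021.59 hours


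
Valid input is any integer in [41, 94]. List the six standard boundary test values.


Range: [41, 94]
Boundaries: just below min, min, min+1, max-1, max, just above max
Values: [40, 41, 42, 93, 94, 95]

[40, 41, 42, 93, 94, 95]


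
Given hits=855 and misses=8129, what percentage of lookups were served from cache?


Formula: hit rate = hits / (hits + misses) * 100
hit rate = 855 / (855 + 8129) * 100
hit rate = 855 / 8984 * 100
hit rate = 9.52%

9.52%


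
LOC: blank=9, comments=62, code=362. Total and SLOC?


Total LOC = blank + comment + code
Total LOC = 9 + 62 + 362 = 433
SLOC (source only) = code = 362

Total LOC: 433, SLOC: 362


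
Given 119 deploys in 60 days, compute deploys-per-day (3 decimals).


Formula: deployments per day = releases / days
= 119 / 60
= 1.983 deploys/day
(equivalently, 13.88 deploys/week)

1.983 deploys/day


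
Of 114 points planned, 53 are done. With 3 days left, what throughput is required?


Formula: Required rate = Remaining points / Days left
Remaining = 114 - 53 = 61 points
Required rate = 61 / 3 = 20.33 points/day

20.33 points/day


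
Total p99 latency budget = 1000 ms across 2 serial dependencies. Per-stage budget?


Formula: per_stage = total_budget / stages
per_stage = 1000 / 2
per_stage = 500.0 ms

500.0 ms


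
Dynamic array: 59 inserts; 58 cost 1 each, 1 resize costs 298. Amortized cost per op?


Formula: Amortized cost = Total cost / Operations
Total cost = (58 * 1) + (1 * 298)
Total cost = 58 + 298 = 356
Amortized = 356 / 59 = 6.0339

6.0339


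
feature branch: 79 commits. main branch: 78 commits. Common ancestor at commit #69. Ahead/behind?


Common ancestor: commit #69
feature commits after divergence: 79 - 69 = 10
main commits after divergence: 78 - 69 = 9
feature is 10 commits ahead of main
main is 9 commits ahead of feature

feature ahead: 10, main ahead: 9


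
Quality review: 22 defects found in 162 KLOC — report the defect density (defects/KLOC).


Defect density = defects / KLOC
Defect density = 22 / 162
Defect density = 0.136 defects/KLOC

0.136 defects/KLOC


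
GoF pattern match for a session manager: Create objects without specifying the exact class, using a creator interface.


This matches the Factory Method pattern

Factory Method


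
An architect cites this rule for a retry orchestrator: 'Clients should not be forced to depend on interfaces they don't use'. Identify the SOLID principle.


This describes the Interface Segregation Principle (ISP)

Interface Segregation Principle (ISP)


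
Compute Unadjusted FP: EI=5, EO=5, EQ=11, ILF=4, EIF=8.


UFP = EI*4 + EO*5 + EQ*4 + ILF*10 + EIF*7
UFP = 5*4 + 5*5 + 11*4 + 4*10 + 8*7
UFP = 20 + 25 + 44 + 40 + 56
UFP = 185

185


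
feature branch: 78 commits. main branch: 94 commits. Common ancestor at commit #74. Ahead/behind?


Common ancestor: commit #74
feature commits after divergence: 78 - 74 = 4
main commits after divergence: 94 - 74 = 20
feature is 4 commits ahead of main
main is 20 commits ahead of feature

feature ahead: 4, main ahead: 20


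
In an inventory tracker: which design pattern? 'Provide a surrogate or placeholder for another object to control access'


This matches the Proxy pattern

Proxy


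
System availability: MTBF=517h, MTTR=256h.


Availability = MTBF / (MTBF + MTTR)
Availability = 517 / (517 + 256)
Availability = 517 / 773
Availability = 66.8823%

66.8823%


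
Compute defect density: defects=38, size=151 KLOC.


Defect density = defects / KLOC
Defect density = 38 / 151
Defect density = 0.252 defects/KLOC

0.252 defects/KLOC


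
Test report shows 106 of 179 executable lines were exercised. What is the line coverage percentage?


Coverage = covered / total * 100
Coverage = 106 / 179 * 100
Coverage = 59.22%

59.22%


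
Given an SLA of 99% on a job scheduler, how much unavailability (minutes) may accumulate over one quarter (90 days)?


Formula: allowed downtime = period * (100 - SLA) / 100
Period (quarter (90 days)) = 129600 minutes
Unavailability fraction = (100 - 99.0) / 100
Allowed downtime = 129600 * (100 - 99.0) / 100
Allowed downtime = 1296.0 minutes

1296.0 minutes


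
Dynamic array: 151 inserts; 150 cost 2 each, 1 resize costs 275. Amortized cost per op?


Formula: Amortized cost = Total cost / Operations
Total cost = (150 * 2) + (1 * 275)
Total cost = 300 + 275 = 575
Amortized = 575 / 151 = 3.8079

3.8079


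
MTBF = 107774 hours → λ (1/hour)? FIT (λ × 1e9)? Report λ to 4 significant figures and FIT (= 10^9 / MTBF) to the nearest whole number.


Formula: λ = 1 / MTBF; FIT = λ × 1e9 = 1e9 / MTBF
λ = 1 / 107774 ≈ 9.279e-06 failures/hour
FIT = 1e9 / 107774 ≈ 9279 failures per 1e9 hours (nearest whole number)

λ = 9.279e-06 /h, FIT = 9279


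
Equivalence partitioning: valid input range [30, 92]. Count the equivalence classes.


Valid range: [30, 92]
Class 1: x < 30 — invalid
Class 2: 30 ≤ x ≤ 92 — valid
Class 3: x > 92 — invalid
Total equivalence classes: 3

3 equivalence classes


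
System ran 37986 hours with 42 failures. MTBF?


Formula: MTBF = Total operating time / Number of failures
MTBF = 37986 / 42
MTBF = 904.43 hours

904.43 hours


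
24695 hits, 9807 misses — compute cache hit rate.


Formula: hit rate = hits / (hits + misses) * 100
hit rate = 24695 / (24695 + 9807) * 100
hit rate = 24695 / 34502 * 100
hit rate = 71.58%

71.58%


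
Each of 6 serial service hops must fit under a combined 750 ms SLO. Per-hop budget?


Formula: per_stage = total_budget / stages
per_stage = 750 / 6
per_stage = 125.0 ms

125.0 ms


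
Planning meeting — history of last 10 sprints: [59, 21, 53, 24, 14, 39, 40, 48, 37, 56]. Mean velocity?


Formula: Avg velocity = Total points / Number of sprints
Points: [59, 21, 53, 24, 14, 39, 40, 48, 37, 56]
Sum = 59 + 21 + 53 + 24 + 14 + 39 + 40 + 48 + 37 + 56 = 391
Avg velocity = 391 / 10 = 39.1 points/sprint

39.1 points/sprint


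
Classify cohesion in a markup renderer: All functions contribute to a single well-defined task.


Reasoning: Best: single purpose
Type: Functional cohesion

Functional cohesion


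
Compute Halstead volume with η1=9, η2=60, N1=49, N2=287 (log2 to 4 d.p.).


Formula: V = N * log2(η), where N = N1 + N2 and η = η1 + η2
η = 9 + 60 = 69
N = 49 + 287 = 336
log2(69) ≈ 6.1085
V = 336 * 6.1085 = 2052.46

2052.46


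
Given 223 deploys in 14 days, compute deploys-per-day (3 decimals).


Formula: deployments per day = releases / days
= 223 / 14
= 15.929 deploys/day
(equivalently, 111.5 deploys/week)

15.929 deploys/day


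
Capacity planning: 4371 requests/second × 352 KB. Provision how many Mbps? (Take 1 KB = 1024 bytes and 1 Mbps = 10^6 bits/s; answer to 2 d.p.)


Formula: Mbps = payload_bytes * RPS * 8 / 1e6
Payload per request = 352 KB = 352 * 1024 = 360448 bytes
Total bytes/sec = 360448 * 4371 = 1575518208
Total bits/sec = 1575518208 * 8 = 12604145664
Mbps = 12604145664 / 1e6 = 12604.15

12604.15 Mbps


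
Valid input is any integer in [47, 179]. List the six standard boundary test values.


Range: [47, 179]
Boundaries: just below min, min, min+1, max-1, max, just above max
Values: [46, 47, 48, 178, 179, 180]

[46, 47, 48, 178, 179, 180]


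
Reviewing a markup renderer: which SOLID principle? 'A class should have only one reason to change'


This describes the Single Responsibility Principle (SRP)

Single Responsibility Principle (SRP)


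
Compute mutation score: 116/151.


Mutation score = killed / total * 100
Mutation score = 116 / 151 * 100
Mutation score = 76.82%

76.82%


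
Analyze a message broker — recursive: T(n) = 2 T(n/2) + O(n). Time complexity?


Reasoning: master theorem case 2 (merge-sort recurrence)
Complexity: O(n log n)

O(n log n)
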